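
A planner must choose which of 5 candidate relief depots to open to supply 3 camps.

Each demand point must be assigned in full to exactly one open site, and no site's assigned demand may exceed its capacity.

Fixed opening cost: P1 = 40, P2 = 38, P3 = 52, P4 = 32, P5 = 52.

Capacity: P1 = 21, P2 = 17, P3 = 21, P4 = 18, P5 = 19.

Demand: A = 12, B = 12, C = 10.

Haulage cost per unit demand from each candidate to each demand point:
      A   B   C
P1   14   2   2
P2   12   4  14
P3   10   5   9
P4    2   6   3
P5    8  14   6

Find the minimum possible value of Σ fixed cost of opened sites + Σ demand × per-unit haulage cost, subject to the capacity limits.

202

Open {P1, P2, P4}; cheapest assignment that respects the capacities:
  P1 (cap 21, load 10): C — cost 10×2 = 20
  P2 (cap 17, load 12): B — cost 12×4 = 48
  P4 (cap 18, load 12): A — cost 12×2 = 24
  Shipping 92, fixed 110 → total 202.
  Any other capacity-feasible assignment to {P1, P2, P4} ships for at least 92.
Compare {P1, P3, P4}: its best feasible assignment gives total 228.
Compare {P1, P4, P5}: its best feasible assignment gives total 232.
Every other set of open sites that can feasibly serve all demand totals ≥ 228 even under its best assignment. Minimum: 202.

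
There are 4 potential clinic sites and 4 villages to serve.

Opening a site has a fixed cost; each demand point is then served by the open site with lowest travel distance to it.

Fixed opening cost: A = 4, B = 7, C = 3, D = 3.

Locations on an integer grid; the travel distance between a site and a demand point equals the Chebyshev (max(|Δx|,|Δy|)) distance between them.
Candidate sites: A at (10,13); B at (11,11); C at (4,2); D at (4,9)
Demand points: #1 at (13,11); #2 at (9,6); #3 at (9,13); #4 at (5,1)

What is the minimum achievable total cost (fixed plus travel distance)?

17

Open {A, C}: assign each demand point to its cheapest open site.
  #1→A 3, #2→C 5, #3→A 1, #4→C 1
  travel distance 10, fixed 7 → total 17.
Compare {B, C}: travel distance 10 + fixed 10 = 20.
Compare {A, C, D}: travel distance 10 + fixed 10 = 20.
Compare {A, B, C}: travel distance 9 + fixed 14 = 23.
All other subsets cost ≥ 20. Minimum total cost: 17.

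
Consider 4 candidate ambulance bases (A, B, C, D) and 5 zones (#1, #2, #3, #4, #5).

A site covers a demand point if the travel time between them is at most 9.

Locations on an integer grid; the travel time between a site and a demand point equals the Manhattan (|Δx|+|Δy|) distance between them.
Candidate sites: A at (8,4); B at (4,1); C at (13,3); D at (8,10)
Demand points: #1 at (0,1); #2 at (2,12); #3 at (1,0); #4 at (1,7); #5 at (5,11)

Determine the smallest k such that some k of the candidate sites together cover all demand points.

2

Coverage sets (demand points within 9 of each site):
  A: {}
  B: {#1, #3, #4}
  C: {}
  D: {#2, #5}
No single site covers all 5 demand points.
But {B, D} covers everything, so the minimum is 2.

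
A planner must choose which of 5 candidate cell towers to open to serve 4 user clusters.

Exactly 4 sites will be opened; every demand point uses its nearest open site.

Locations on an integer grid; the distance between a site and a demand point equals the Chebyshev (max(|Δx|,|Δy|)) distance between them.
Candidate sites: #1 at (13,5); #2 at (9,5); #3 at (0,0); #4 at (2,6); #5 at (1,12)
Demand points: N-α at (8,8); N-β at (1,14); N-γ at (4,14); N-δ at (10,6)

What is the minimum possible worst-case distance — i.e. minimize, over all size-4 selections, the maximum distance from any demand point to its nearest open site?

Open {#1, #2, #3, #5}.
  Farthest demand point is N-α at distance 3 (to #2); all others are ≤ 3.
With {#1, #2, #4, #5} the worst case is 3.
With {#2, #3, #4, #5} the worst case is 3.
No size-4 selection achieves below 3.

3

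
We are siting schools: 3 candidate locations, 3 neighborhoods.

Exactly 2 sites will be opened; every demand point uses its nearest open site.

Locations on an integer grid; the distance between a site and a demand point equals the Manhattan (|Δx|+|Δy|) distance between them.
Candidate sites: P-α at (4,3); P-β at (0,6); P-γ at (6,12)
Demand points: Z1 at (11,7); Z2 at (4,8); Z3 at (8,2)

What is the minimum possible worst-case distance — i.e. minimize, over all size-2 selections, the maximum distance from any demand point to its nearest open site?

Open {P-α, P-γ}.
  Farthest demand point is Z1 at distance 10 (to P-γ); all others are ≤ 10.
With {P-α, P-β} the worst case is 11.
With {P-β, P-γ} the worst case is 12.
No size-2 selection achieves below 10.

10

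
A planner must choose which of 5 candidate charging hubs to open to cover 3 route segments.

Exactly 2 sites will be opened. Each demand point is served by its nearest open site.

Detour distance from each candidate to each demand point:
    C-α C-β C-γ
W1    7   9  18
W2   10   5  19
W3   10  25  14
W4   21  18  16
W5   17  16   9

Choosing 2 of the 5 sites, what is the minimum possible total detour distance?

24

Open {W2, W5}.
  C-α→W2 10, C-β→W2 5, C-γ→W5 9  ⇒ total 24.
Compare {W1, W5}: total 25.
Compare {W2, W3}: total 29.
No size-2 selection does better; minimum is 24.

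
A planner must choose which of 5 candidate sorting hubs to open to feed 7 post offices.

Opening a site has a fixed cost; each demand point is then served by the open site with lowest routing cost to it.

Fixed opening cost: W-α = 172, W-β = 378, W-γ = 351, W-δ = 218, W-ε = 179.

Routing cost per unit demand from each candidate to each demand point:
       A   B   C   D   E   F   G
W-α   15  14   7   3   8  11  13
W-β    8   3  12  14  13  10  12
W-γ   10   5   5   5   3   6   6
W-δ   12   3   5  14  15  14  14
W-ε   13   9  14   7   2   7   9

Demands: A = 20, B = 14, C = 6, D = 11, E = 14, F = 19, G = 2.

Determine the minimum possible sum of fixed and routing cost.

Open {W-γ}: assign each demand point to its cheapest open site.
  A→W-γ 20×10=200, B→W-γ 14×5=70, C→W-γ 6×5=30, D→W-γ 11×5=55, E→W-γ 14×3=42, F→W-γ 19×6=114, G→W-γ 2×6=12
  routing cost 523, fixed 351 → total 874.
Compare {W-ε}: routing cost 726 + fixed 179 = 905.
Compare {W-δ, W-ε}: routing cost 568 + fixed 397 = 965.
Compare {W-α, W-ε}: routing cost 640 + fixed 351 = 991.
All other subsets cost ≥ 905. Minimum total cost: 874.

874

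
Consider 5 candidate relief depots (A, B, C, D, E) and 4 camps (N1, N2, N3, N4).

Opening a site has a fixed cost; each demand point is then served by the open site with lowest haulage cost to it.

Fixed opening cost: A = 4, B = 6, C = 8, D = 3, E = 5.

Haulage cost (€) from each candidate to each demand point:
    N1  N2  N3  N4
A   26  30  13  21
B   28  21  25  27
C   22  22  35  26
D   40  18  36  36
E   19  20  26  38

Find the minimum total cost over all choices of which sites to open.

82

Open {A, E}: assign each demand point to its cheapest open site.
  N1→E 19, N2→E 20, N3→A 13, N4→A 21
  haulage cost 73, fixed 9 → total 82.
Compare {A, D, E}: haulage cost 71 + fixed 12 = 83.
Compare {A, D}: haulage cost 78 + fixed 7 = 85.
Compare {A, B, E}: haulage cost 73 + fixed 15 = 88.
All other subsets cost ≥ 83. Minimum total cost: 82.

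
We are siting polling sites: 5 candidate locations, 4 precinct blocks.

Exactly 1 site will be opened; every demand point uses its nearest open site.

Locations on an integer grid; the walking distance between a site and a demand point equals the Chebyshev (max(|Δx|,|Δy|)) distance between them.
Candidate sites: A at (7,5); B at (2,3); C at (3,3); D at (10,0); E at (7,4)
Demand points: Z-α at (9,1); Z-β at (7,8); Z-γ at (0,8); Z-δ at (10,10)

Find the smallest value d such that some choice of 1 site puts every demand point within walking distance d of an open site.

7

Open {A}.
  Farthest demand point is Z-γ at walking distance 7 (to A); all others are ≤ 7.
With {C} the worst case is 7.
With {E} the worst case is 7.
No size-1 selection achieves below 7.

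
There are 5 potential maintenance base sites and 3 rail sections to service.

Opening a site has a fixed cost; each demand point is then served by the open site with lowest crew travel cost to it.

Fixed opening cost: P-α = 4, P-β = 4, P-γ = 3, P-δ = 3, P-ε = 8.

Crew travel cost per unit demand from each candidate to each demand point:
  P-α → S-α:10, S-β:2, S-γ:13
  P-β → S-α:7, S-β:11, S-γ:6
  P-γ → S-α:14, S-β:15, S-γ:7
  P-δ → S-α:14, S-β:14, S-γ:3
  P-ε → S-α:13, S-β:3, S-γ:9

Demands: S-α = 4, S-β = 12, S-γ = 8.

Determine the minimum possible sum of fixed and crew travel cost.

87

Open {P-α, P-β, P-δ}: assign each demand point to its cheapest open site.
  S-α→P-β 4×7=28, S-β→P-α 12×2=24, S-γ→P-δ 8×3=24
  crew travel cost 76, fixed 11 → total 87.
Compare {P-α, P-β, P-γ, P-δ}: crew travel cost 76 + fixed 14 = 90.
Compare {P-α, P-δ}: crew travel cost 88 + fixed 7 = 95.
Compare {P-α, P-β, P-δ, P-ε}: crew travel cost 76 + fixed 19 = 95.
All other subsets cost ≥ 90. Minimum total cost: 87.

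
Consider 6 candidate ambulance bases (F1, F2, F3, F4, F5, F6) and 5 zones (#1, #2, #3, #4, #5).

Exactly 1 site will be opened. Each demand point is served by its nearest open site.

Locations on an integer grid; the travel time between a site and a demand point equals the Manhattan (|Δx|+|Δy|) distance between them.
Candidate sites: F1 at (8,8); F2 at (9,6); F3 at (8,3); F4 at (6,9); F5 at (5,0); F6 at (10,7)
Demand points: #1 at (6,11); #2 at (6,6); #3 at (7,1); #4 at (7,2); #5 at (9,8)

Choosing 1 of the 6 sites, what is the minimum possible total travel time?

25

Open {F1}.
  #1→F1 5, #2→F1 4, #3→F1 8, #4→F1 7, #5→F1 1  ⇒ total 25.
Compare {F2}: total 26.
Compare {F3}: total 26.
No size-1 selection does better; minimum is 25.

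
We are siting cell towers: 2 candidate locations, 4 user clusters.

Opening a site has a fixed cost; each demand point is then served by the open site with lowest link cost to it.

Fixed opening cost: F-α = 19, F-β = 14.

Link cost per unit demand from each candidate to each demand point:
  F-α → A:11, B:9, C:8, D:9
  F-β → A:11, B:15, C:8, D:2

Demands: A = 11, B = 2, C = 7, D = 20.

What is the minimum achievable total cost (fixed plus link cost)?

Open {F-β}: assign each demand point to its cheapest open site.
  A→F-β 11×11=121, B→F-β 2×15=30, C→F-β 7×8=56, D→F-β 20×2=40
  link cost 247, fixed 14 → total 261.
Compare {F-α, F-β}: link cost 235 + fixed 33 = 268.
Compare {F-α}: link cost 375 + fixed 19 = 394.

261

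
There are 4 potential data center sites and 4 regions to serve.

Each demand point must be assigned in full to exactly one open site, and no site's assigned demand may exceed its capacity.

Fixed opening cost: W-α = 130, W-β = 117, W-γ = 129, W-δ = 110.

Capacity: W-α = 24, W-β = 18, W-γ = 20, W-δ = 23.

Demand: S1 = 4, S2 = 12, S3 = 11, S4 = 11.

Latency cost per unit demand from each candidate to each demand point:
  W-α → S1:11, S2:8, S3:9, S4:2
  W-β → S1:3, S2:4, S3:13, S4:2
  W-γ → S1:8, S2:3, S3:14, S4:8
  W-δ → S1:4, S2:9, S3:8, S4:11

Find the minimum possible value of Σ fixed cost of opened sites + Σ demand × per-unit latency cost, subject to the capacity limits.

Open {W-α, W-β}; cheapest assignment that respects the capacities:
  W-α (cap 24, load 22): S3, S4 — cost 11×9 + 11×2 = 121
  W-β (cap 18, load 16): S1, S2 — cost 4×3 + 12×4 = 60
  Shipping 181, fixed 247 → total 428.
  Any other capacity-feasible assignment to {W-α, W-β} ships for at least 181.
Compare {W-α, W-γ}: its best feasible assignment gives total 448.
Compare {W-β, W-δ}: its best feasible assignment gives total 457.
Every other set of open sites that can feasibly serve all demand totals ≥ 448 even under its best assignment. Minimum: 428.

428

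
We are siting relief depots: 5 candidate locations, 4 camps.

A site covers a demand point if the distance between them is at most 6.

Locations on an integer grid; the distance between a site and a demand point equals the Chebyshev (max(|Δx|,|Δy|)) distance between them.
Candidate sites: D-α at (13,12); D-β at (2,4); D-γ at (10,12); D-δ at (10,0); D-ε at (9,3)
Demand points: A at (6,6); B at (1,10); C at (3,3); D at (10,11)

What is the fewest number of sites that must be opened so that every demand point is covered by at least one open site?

2

Coverage sets (demand points within 6 of each site):
  D-α: {D}
  D-β: {A, B, C}
  D-γ: {A, D}
  D-δ: {A}
  D-ε: {A, C}
No single site covers all 4 demand points.
But {D-α, D-β} covers everything, so the minimum is 2.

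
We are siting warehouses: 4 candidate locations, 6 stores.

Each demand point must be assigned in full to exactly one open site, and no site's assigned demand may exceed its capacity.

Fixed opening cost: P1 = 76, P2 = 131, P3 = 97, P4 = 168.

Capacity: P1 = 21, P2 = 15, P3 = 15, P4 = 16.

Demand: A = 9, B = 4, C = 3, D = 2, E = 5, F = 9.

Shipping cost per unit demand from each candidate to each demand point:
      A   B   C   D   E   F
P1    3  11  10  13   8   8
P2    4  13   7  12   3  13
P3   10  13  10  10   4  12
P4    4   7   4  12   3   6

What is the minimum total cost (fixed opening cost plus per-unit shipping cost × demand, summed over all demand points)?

Open {P1, P3}; cheapest assignment that respects the capacities:
  P1 (cap 21, load 21): A, C, F — cost 9×3 + 3×10 + 9×8 = 129
  P3 (cap 15, load 11): B, D, E — cost 4×13 + 2×10 + 5×4 = 92
  Shipping 221, fixed 173 → total 394.
  Any other capacity-feasible assignment to {P1, P3} ships for at least 221.
Compare {P1, P2}: its best feasible assignment gives total 418.
Compare {P1, P4}: its best feasible assignment gives total 422.
Every other set of open sites that can feasibly serve all demand totals ≥ 418 even under its best assignment. Minimum: 394.

394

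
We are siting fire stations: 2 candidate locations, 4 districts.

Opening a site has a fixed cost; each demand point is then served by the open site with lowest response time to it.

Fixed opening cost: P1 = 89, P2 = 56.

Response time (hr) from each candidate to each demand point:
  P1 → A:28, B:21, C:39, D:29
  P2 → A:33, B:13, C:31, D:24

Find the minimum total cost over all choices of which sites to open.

157

Open {P2}: assign each demand point to its cheapest open site.
  A→P2 33, B→P2 13, C→P2 31, D→P2 24
  response time 101, fixed 56 → total 157.
Compare {P1}: response time 117 + fixed 89 = 206.
Compare {P1, P2}: response time 96 + fixed 145 = 241.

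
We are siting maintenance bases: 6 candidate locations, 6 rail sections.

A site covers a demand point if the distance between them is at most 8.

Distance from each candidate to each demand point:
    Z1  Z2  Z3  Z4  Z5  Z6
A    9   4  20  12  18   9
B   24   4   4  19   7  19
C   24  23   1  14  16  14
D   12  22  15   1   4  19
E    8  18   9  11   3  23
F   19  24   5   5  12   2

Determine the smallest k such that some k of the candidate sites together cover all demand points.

Coverage sets (demand points within 8 of each site):
  A: {Z2}
  B: {Z2, Z3, Z5}
  C: {Z3}
  D: {Z4, Z5}
  E: {Z1, Z5}
  F: {Z3, Z4, Z6}
No 2 sites suffice: every size-2 union leaves at least one demand point uncovered.
But {A, E, F} covers everything, so the minimum is 3.

3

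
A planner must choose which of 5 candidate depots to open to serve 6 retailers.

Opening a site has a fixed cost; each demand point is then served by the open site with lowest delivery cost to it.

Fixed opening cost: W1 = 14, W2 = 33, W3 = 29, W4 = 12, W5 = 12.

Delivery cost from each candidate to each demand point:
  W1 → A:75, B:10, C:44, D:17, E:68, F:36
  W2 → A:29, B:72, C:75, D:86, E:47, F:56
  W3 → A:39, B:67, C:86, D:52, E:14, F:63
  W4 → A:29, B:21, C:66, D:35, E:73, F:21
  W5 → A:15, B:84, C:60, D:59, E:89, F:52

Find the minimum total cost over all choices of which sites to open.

188

Open {W1, W3, W4, W5}: assign each demand point to its cheapest open site.
  A→W5 15, B→W1 10, C→W1 44, D→W1 17, E→W3 14, F→W4 21
  delivery cost 121, fixed 67 → total 188.
Compare {W1, W3, W4}: delivery cost 135 + fixed 55 = 190.
Compare {W1, W3, W5}: delivery cost 136 + fixed 55 = 191.
Compare {W1, W3}: delivery cost 160 + fixed 43 = 203.
All other subsets cost ≥ 190. Minimum total cost: 188.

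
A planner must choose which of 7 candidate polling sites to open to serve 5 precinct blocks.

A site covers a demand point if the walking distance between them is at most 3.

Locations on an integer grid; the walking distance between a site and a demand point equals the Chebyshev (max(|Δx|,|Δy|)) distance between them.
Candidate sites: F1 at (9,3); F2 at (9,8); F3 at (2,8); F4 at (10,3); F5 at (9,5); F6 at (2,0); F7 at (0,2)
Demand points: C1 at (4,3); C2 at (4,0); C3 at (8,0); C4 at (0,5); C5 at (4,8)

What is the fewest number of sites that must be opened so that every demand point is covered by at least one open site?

Coverage sets (demand points within 3 of each site):
  F1: {C3}
  F2: {}
  F3: {C4, C5}
  F4: {C3}
  F5: {}
  F6: {C1, C2}
  F7: {C4}
No 2 sites suffice: every size-2 union leaves at least one demand point uncovered.
But {F1, F3, F6} covers everything, so the minimum is 3.

3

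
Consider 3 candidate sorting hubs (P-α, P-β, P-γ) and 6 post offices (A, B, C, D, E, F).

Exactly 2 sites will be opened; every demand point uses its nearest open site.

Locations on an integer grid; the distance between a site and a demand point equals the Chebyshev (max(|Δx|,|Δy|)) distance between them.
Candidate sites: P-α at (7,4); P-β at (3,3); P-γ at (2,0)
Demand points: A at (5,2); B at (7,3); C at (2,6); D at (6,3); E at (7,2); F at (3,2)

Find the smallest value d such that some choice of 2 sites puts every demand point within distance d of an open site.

Open {P-α, P-β}.
  Farthest demand point is C at distance 3 (to P-β); all others are ≤ 3.
With {P-β, P-γ} the worst case is 4.
With {P-α, P-γ} the worst case is 5.
No size-2 selection achieves below 3.

3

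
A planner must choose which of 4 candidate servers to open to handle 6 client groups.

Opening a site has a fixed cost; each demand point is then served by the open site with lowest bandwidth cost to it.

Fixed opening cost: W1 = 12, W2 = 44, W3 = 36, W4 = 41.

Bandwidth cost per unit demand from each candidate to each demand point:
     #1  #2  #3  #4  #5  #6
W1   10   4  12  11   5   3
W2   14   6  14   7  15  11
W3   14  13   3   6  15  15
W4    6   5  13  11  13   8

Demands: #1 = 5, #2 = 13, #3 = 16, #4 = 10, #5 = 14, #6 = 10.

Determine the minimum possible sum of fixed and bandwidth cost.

358

Open {W1, W3}: assign each demand point to its cheapest open site.
  #1→W1 5×10=50, #2→W1 13×4=52, #3→W3 16×3=48, #4→W3 10×6=60, #5→W1 14×5=70, #6→W1 10×3=30
  bandwidth cost 310, fixed 48 → total 358.
Compare {W1, W3, W4}: bandwidth cost 290 + fixed 89 = 379.
Compare {W1, W2, W3}: bandwidth cost 310 + fixed 92 = 402.
Compare {W1, W2, W3, W4}: bandwidth cost 290 + fixed 133 = 423.
All other subsets cost ≥ 379. Minimum total cost: 358.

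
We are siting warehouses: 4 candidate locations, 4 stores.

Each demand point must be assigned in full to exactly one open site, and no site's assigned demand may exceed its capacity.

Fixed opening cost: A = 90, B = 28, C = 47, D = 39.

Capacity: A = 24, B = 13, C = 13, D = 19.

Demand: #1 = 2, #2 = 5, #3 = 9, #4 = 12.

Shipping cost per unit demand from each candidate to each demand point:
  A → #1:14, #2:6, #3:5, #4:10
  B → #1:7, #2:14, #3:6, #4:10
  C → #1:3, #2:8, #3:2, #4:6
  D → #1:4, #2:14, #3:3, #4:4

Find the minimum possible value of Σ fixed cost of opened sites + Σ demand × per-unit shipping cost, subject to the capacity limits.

Open {C, D}; cheapest assignment that respects the capacities:
  C (cap 13, load 11): #1, #3 — cost 2×3 + 9×2 = 24
  D (cap 19, load 17): #2, #4 — cost 5×14 + 12×4 = 118
  Shipping 142, fixed 86 → total 228.
  Any other capacity-feasible assignment to {C, D} ships for at least 142.
Compare {B, D}: its best feasible assignment gives total 247.
Compare {B, C, D}: its best feasible assignment gives total 256.
Every other set of open sites that can feasibly serve all demand totals ≥ 247 even under its best assignment. Minimum: 228.

228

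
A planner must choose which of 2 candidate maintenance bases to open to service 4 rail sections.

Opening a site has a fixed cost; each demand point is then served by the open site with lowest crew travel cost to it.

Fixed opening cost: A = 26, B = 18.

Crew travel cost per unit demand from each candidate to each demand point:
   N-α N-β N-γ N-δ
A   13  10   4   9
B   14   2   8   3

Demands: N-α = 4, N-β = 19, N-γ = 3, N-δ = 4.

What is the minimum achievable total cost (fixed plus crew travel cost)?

148

Open {B}: assign each demand point to its cheapest open site.
  N-α→B 4×14=56, N-β→B 19×2=38, N-γ→B 3×8=24, N-δ→B 4×3=12
  crew travel cost 130, fixed 18 → total 148.
Compare {A, B}: crew travel cost 114 + fixed 44 = 158.
Compare {A}: crew travel cost 290 + fixed 26 = 316.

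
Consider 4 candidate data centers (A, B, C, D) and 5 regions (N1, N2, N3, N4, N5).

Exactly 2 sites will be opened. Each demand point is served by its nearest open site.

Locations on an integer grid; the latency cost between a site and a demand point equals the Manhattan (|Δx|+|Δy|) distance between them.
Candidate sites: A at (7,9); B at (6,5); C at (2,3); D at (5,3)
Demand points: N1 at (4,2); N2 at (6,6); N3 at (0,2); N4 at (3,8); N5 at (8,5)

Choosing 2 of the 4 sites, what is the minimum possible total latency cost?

Open {B, C}.
  N1→C 3, N2→B 1, N3→C 3, N4→B 6, N5→B 2  ⇒ total 15.
Compare {B, D}: total 17.
Compare {A, C}: total 20.
No size-2 selection does better; minimum is 15.

15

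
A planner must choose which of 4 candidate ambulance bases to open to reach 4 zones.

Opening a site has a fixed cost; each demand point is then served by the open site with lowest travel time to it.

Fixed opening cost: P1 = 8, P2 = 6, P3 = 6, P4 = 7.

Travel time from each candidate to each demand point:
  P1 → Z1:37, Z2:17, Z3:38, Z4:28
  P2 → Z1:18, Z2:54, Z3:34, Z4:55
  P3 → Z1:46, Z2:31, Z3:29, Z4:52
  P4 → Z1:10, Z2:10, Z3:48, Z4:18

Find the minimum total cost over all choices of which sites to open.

Open {P3, P4}: assign each demand point to its cheapest open site.
  Z1→P4 10, Z2→P4 10, Z3→P3 29, Z4→P4 18
  travel time 67, fixed 13 → total 80.
Compare {P2, P4}: travel time 72 + fixed 13 = 85.
Compare {P2, P3, P4}: travel time 67 + fixed 19 = 86.
Compare {P1, P3, P4}: travel time 67 + fixed 21 = 88.
All other subsets cost ≥ 85. Minimum total cost: 80.

80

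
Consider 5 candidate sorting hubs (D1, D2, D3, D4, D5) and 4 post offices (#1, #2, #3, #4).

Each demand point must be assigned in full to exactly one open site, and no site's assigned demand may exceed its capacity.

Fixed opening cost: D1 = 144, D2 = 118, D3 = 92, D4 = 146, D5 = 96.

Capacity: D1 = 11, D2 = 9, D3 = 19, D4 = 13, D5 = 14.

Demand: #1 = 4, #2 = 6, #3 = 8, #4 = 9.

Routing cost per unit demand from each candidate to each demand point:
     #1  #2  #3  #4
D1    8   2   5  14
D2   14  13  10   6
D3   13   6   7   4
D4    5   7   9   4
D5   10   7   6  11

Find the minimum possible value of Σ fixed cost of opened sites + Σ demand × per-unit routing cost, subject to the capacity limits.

348

Open {D3, D5}; cheapest assignment that respects the capacities:
  D3 (cap 19, load 15): #2, #4 — cost 6×6 + 9×4 = 72
  D5 (cap 14, load 12): #1, #3 — cost 4×10 + 8×6 = 88
  Shipping 160, fixed 188 → total 348.
  Any other capacity-feasible assignment to {D3, D5} ships for at least 160.
Compare {D1, D3}: its best feasible assignment gives total 372.
Compare {D3, D4}: its best feasible assignment gives total 386.
Every other set of open sites that can feasibly serve all demand totals ≥ 372 even under its best assignment. Minimum: 348.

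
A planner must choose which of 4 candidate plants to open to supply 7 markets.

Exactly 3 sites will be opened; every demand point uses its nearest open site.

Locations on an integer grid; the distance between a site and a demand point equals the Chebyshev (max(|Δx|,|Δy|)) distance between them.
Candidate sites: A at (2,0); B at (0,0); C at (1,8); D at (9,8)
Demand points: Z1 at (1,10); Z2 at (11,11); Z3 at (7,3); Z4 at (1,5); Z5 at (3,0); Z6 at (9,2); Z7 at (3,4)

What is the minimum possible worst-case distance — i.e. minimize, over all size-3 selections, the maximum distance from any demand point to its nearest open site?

Open {A, C, D}.
  Farthest demand point is Z6 at distance 6 (to D); all others are ≤ 6.
With {B, C, D} the worst case is 6.
With {A, B, D} the worst case is 8.
No size-3 selection achieves below 6.

6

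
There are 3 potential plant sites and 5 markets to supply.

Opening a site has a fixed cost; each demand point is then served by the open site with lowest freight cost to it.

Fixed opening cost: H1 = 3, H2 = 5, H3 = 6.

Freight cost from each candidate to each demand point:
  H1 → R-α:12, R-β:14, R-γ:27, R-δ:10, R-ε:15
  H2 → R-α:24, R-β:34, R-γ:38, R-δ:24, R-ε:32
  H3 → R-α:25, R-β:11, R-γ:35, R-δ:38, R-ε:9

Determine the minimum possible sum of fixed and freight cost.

78

Open {H1, H3}: assign each demand point to its cheapest open site.
  R-α→H1 12, R-β→H3 11, R-γ→H1 27, R-δ→H1 10, R-ε→H3 9
  freight cost 69, fixed 9 → total 78.
Compare {H1}: freight cost 78 + fixed 3 = 81.
Compare {H1, H2, H3}: freight cost 69 + fixed 14 = 83.
Compare {H1, H2}: freight cost 78 + fixed 8 = 86.
All other subsets cost ≥ 81. Minimum total cost: 78.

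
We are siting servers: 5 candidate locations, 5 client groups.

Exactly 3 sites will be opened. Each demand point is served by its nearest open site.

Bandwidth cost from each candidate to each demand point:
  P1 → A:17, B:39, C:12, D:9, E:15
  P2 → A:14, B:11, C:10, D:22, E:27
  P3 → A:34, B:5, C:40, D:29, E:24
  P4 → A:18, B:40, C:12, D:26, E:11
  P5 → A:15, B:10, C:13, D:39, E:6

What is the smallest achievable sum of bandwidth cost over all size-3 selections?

47

Open {P1, P3, P5}.
  A→P5 15, B→P3 5, C→P1 12, D→P1 9, E→P5 6  ⇒ total 47.
Compare {P1, P2, P5}: total 49.
Compare {P1, P4, P5}: total 52.
No size-3 selection does better; minimum is 47.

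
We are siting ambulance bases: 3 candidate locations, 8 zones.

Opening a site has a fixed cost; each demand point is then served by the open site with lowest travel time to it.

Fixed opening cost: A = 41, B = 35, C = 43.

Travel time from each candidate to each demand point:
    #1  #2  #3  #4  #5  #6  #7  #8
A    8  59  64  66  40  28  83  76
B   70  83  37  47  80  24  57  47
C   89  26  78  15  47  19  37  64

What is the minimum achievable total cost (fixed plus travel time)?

Open {A, B, C}: assign each demand point to its cheapest open site.
  #1→A 8, #2→C 26, #3→B 37, #4→C 15, #5→A 40, #6→C 19, #7→C 37, #8→B 47
  travel time 229, fixed 119 → total 348.
Compare {A, C}: travel time 273 + fixed 84 = 357.
Compare {B, C}: travel time 298 + fixed 78 = 376.
Compare {A, B}: travel time 319 + fixed 76 = 395.
All other subsets cost ≥ 357. Minimum total cost: 348.

348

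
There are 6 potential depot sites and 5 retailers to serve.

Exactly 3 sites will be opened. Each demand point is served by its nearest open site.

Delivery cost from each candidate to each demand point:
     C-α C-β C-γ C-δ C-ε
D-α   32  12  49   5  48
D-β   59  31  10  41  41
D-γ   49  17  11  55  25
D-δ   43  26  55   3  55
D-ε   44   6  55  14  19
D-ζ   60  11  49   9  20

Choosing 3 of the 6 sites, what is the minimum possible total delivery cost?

72

Open {D-α, D-β, D-ε}.
  C-α→D-α 32, C-β→D-ε 6, C-γ→D-β 10, C-δ→D-α 5, C-ε→D-ε 19  ⇒ total 72.
Compare {D-α, D-γ, D-ε}: total 73.
Compare {D-α, D-β, D-ζ}: total 78.
No size-3 selection does better; minimum is 72.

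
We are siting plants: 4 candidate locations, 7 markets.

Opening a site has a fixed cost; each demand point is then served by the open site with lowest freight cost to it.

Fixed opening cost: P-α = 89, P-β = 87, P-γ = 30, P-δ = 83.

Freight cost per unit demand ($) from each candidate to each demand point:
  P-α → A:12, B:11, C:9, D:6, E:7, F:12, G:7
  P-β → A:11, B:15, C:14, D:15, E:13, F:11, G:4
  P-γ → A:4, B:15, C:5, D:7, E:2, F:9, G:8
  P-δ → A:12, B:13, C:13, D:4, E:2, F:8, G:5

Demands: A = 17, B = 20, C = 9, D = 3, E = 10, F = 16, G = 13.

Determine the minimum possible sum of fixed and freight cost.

Open {P-γ, P-δ}: assign each demand point to its cheapest open site.
  A→P-γ 17×4=68, B→P-δ 20×13=260, C→P-γ 9×5=45, D→P-δ 3×4=12, E→P-γ 10×2=20, F→P-δ 16×8=128, G→P-δ 13×5=65
  freight cost 598, fixed 113 → total 711.
Compare {P-α, P-γ}: freight cost 606 + fixed 119 = 725.
Compare {P-γ}: freight cost 702 + fixed 30 = 732.
Compare {P-α, P-γ, P-δ}: freight cost 558 + fixed 202 = 760.
All other subsets cost ≥ 725. Minimum total cost: 711.

711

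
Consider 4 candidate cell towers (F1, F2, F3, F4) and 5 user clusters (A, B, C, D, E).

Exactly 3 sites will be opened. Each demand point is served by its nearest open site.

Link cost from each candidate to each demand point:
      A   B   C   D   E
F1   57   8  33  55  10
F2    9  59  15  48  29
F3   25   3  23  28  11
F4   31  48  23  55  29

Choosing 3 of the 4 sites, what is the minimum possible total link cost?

65

Open {F1, F2, F3}.
  A→F2 9, B→F3 3, C→F2 15, D→F3 28, E→F1 10  ⇒ total 65.
Compare {F2, F3, F4}: total 66.
Compare {F1, F3, F4}: total 89.
No size-3 selection does better; minimum is 65.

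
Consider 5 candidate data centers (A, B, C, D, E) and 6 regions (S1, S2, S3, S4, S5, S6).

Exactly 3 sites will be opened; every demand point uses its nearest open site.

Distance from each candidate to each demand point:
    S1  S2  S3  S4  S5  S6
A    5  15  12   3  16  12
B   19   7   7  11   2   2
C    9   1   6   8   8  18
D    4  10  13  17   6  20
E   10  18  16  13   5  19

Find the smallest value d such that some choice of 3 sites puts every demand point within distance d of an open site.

Open {A, B, C}.
  Farthest demand point is S3 at distance 6 (to C); all others are ≤ 6.
With {A, B, D} the worst case is 7.
With {A, B, E} the worst case is 7.
No size-3 selection achieves below 6.

6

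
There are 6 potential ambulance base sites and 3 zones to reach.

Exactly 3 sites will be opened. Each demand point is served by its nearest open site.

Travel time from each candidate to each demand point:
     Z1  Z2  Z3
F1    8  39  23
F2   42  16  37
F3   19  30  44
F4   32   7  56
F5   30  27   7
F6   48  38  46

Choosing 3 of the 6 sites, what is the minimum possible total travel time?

22

Open {F1, F4, F5}.
  Z1→F1 8, Z2→F4 7, Z3→F5 7  ⇒ total 22.
Compare {F1, F2, F5}: total 31.
Compare {F3, F4, F5}: total 33.
No size-3 selection does better; minimum is 22.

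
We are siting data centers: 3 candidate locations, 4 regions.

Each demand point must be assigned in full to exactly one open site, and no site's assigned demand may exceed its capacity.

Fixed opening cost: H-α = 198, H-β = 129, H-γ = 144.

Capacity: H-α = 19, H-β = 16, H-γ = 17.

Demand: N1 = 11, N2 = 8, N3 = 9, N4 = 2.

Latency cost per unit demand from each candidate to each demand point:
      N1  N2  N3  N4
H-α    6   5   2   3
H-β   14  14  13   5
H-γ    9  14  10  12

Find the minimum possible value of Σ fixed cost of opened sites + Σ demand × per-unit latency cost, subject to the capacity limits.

505

Open {H-α, H-γ}; cheapest assignment that respects the capacities:
  H-α (cap 19, load 19): N2, N3, N4 — cost 8×5 + 9×2 + 2×3 = 64
  H-γ (cap 17, load 11): N1 — cost 11×9 = 99
  Shipping 163, fixed 342 → total 505.
  Any other capacity-feasible assignment to {H-α, H-γ} ships for at least 163.
Compare {H-α, H-β}: its best feasible assignment gives total 545.
Compare {H-α, H-β, H-γ}: its best feasible assignment gives total 634.
Every other set of open sites that can feasibly serve all demand totals ≥ 545 even under its best assignment. Minimum: 505.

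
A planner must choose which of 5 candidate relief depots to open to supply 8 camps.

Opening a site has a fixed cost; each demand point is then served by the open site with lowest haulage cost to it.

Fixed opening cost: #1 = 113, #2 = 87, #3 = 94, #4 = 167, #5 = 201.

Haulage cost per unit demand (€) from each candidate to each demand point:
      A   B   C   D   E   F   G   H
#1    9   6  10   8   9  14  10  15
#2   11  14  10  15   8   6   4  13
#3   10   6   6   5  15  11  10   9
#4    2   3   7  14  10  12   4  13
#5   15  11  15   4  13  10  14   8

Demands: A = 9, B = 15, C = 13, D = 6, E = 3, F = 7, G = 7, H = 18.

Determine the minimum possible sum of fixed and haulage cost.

Open {#2, #3}: assign each demand point to its cheapest open site.
  A→#3 9×10=90, B→#3 15×6=90, C→#3 13×6=78, D→#3 6×5=30, E→#2 3×8=24, F→#2 7×6=42, G→#2 7×4=28, H→#3 18×9=162
  haulage cost 544, fixed 181 → total 725.
Compare {#3, #4}: haulage cost 468 + fixed 261 = 729.
Compare {#3}: haulage cost 642 + fixed 94 = 736.
Compare {#2, #3, #4}: haulage cost 427 + fixed 348 = 775.
All other subsets cost ≥ 729. Minimum total cost: 725.

725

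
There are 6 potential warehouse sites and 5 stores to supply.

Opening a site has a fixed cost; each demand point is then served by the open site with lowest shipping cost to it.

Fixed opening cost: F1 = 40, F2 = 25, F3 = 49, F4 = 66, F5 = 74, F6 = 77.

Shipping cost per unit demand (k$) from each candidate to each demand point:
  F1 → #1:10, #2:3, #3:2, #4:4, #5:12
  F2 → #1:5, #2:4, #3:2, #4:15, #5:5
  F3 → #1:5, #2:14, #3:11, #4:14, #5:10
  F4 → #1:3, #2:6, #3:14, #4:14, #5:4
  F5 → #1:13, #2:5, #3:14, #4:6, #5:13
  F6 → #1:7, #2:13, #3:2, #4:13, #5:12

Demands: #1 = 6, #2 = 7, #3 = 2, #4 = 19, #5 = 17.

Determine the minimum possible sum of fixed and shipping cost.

281

Open {F1, F2}: assign each demand point to its cheapest open site.
  #1→F2 6×5=30, #2→F1 7×3=21, #3→F1 2×2=4, #4→F1 19×4=76, #5→F2 17×5=85
  shipping cost 216, fixed 65 → total 281.
Compare {F1, F4}: shipping cost 187 + fixed 106 = 293.
Compare {F1, F2, F4}: shipping cost 187 + fixed 131 = 318.
Compare {F1, F2, F3}: shipping cost 216 + fixed 114 = 330.
All other subsets cost ≥ 293. Minimum total cost: 281.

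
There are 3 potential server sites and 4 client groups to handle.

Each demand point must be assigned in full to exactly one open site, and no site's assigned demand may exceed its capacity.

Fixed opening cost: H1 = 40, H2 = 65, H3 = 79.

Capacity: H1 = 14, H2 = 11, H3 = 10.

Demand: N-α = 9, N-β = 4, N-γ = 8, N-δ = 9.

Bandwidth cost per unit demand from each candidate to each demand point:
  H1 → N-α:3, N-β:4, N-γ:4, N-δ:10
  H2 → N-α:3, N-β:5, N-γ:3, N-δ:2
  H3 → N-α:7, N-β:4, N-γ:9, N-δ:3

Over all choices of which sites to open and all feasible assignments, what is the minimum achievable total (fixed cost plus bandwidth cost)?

278

Open {H1, H2, H3}; cheapest assignment that respects the capacities:
  H1 (cap 14, load 13): N-α, N-β — cost 9×3 + 4×4 = 43
  H2 (cap 11, load 8): N-γ — cost 8×3 = 24
  H3 (cap 10, load 9): N-δ — cost 9×3 = 27
  Shipping 94, fixed 184 → total 278.
  Any other capacity-feasible assignment to {H1, H2, H3} ships for at least 94.
Total demand is 30 and no other set of sites has combined capacity ≥ 30, so {H1, H2, H3} is the only feasible choice of open sites. Minimum: 278.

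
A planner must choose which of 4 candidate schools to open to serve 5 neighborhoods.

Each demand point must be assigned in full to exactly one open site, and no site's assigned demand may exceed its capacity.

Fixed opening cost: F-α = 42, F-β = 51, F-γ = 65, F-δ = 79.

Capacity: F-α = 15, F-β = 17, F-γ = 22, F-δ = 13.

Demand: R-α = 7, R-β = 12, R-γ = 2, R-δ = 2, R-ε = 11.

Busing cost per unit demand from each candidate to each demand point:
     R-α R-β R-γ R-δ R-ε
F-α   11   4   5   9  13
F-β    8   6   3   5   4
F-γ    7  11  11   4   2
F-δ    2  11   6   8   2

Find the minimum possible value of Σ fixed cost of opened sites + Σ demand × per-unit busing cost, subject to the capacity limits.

Open {F-α, F-γ}; cheapest assignment that respects the capacities:
  F-α (cap 15, load 14): R-β, R-γ — cost 12×4 + 2×5 = 58
  F-γ (cap 22, load 20): R-α, R-δ, R-ε — cost 7×7 + 2×4 + 11×2 = 79
  Shipping 137, fixed 107 → total 244.
  Any other capacity-feasible assignment to {F-α, F-γ} ships for at least 137.
Compare {F-β, F-γ}: its best feasible assignment gives total 273.
Compare {F-α, F-γ, F-δ}: its best feasible assignment gives total 288.
Every other set of open sites that can feasibly serve all demand totals ≥ 273 even under its best assignment. Minimum: 244.

244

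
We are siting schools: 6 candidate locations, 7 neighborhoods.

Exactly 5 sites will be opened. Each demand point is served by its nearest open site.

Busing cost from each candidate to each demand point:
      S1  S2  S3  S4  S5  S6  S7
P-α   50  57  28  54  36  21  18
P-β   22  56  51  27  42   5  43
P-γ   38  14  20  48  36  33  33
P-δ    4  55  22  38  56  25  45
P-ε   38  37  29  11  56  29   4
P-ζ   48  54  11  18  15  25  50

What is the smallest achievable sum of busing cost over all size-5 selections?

Open {P-β, P-γ, P-δ, P-ε, P-ζ}.
  S1→P-δ 4, S2→P-γ 14, S3→P-ζ 11, S4→P-ε 11, S5→P-ζ 15, S6→P-β 5, S7→P-ε 4  ⇒ total 64.
Compare {P-α, P-γ, P-δ, P-ε, P-ζ}: total 80.
Compare {P-α, P-β, P-γ, P-ε, P-ζ}: total 82.
No size-5 selection does better; minimum is 64.

64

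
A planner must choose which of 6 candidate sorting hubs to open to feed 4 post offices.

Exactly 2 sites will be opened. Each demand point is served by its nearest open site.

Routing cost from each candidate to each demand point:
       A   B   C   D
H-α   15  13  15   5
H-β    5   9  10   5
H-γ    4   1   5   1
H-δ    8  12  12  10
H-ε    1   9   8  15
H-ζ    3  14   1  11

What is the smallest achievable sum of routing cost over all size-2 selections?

Open {H-γ, H-ζ}.
  A→H-ζ 3, B→H-γ 1, C→H-ζ 1, D→H-γ 1  ⇒ total 6.
Compare {H-γ, H-ε}: total 8.
Compare {H-α, H-γ}: total 11.
No size-2 selection does better; minimum is 6.

6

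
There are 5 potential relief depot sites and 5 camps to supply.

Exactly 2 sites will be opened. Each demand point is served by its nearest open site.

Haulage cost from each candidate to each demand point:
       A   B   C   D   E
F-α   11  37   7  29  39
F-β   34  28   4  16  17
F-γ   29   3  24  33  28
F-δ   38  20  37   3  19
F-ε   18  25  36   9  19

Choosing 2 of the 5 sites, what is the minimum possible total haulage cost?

Open {F-α, F-δ}.
  A→F-α 11, B→F-δ 20, C→F-α 7, D→F-δ 3, E→F-δ 19  ⇒ total 60.
Compare {F-β, F-γ}: total 69.
Compare {F-α, F-ε}: total 71.
No size-2 selection does better; minimum is 60.

60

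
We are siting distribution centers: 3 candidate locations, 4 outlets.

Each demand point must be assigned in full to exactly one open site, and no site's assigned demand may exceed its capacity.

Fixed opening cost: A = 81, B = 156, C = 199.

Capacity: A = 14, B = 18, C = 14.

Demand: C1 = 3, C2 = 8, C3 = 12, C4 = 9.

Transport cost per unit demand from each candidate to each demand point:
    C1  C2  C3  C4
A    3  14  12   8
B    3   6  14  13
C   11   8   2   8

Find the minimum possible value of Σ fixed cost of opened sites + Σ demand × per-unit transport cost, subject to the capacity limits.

589

Open {A, B, C}; cheapest assignment that respects the capacities:
  A (cap 14, load 12): C1, C4 — cost 3×3 + 9×8 = 81
  B (cap 18, load 8): C2 — cost 8×6 = 48
  C (cap 14, load 12): C3 — cost 12×2 = 24
  Shipping 153, fixed 436 → total 589.
  Any other capacity-feasible assignment to {A, B, C} ships for at least 153.
Total demand is 32; every other set of sites either has combined capacity below 32 or cannot fit the demands without splitting one across sites, so {A, B, C} is the only feasible choice of open sites. Minimum: 589.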